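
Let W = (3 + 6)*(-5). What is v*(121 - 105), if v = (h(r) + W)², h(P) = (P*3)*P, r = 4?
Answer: 144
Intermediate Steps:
W = -45 (W = 9*(-5) = -45)
h(P) = 3*P² (h(P) = (3*P)*P = 3*P²)
v = 9 (v = (3*4² - 45)² = (3*16 - 45)² = (48 - 45)² = 3² = 9)
v*(121 - 105) = 9*(121 - 105) = 9*16 = 144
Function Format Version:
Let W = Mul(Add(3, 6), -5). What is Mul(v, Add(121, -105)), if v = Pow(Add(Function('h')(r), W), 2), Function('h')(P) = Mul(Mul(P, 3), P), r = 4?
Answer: 144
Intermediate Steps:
W = -45 (W = Mul(9, -5) = -45)
Function('h')(P) = Mul(3, Pow(P, 2)) (Function('h')(P) = Mul(Mul(3, P), P) = Mul(3, Pow(P, 2)))
v = 9 (v = Pow(Add(Mul(3, Pow(4, 2)), -45), 2) = Pow(Add(Mul(3, 16), -45), 2) = Pow(Add(48, -45), 2) = Pow(3, 2) = 9)
Mul(v, Add(121, -105)) = Mul(9, Add(121, -105)) = Mul(9, 16) = 144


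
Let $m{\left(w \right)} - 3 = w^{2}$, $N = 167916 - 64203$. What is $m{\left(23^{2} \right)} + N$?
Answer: $383557$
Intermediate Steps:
$N = 103713$ ($N = 167916 - 64203 = 103713$)
$m{\left(w \right)} = 3 + w^{2}$
$m{\left(23^{2} \right)} + N = \left(3 + \left(23^{2}\right)^{2}\right) + 103713 = \left(3 + 529^{2}\right) + 103713 = \left(3 + 279841\right) + 103713 = 279844 + 103713 = 383557$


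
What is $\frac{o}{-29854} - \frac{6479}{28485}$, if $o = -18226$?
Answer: $\frac{162871772}{425195595} \approx 0.38305$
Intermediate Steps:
$\frac{o}{-29854} - \frac{6479}{28485} = - \frac{18226}{-29854} - \frac{6479}{28485} = \left(-18226\right) \left(- \frac{1}{29854}\right) - \frac{6479}{28485} = \frac{9113}{14927} - \frac{6479}{28485} = \frac{162871772}{425195595}$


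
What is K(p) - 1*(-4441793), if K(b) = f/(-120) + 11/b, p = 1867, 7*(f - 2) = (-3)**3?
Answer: 6965975159551/1568280 ≈ 4.4418e+6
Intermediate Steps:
f = -13/7 (f = 2 + (1/7)*(-3)**3 = 2 + (1/7)*(-27) = 2 - 27/7 = -13/7 ≈ -1.8571)
K(b) = 13/840 + 11/b (K(b) = -13/7/(-120) + 11/b = -13/7*(-1/120) + 11/b = 13/840 + 11/b)
K(p) - 1*(-4441793) = (13/840 + 11/1867) - 1*(-4441793) = (13/840 + 11*(1/1867)) + 4441793 = (13/840 + 11/1867) + 4441793 = 33511/1568280 + 4441793 = 6965975159551/1568280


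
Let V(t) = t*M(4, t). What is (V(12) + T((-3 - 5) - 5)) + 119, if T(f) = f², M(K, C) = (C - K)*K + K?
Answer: 720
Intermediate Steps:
M(K, C) = K + K*(C - K) (M(K, C) = K*(C - K) + K = K + K*(C - K))
V(t) = t*(-12 + 4*t) (V(t) = t*(4*(1 + t - 1*4)) = t*(4*(1 + t - 4)) = t*(4*(-3 + t)) = t*(-12 + 4*t))
(V(12) + T((-3 - 5) - 5)) + 119 = (4*12*(-3 + 12) + ((-3 - 5) - 5)²) + 119 = (4*12*9 + (-8 - 5)²) + 119 = (432 + (-13)²) + 119 = (432 + 169) + 119 = 601 + 119 = 720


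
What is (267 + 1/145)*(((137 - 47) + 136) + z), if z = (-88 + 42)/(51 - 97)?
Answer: 8788532/145 ≈ 60611.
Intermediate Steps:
z = 1 (z = -46/(-46) = -46*(-1/46) = 1)
(267 + 1/145)*(((137 - 47) + 136) + z) = (267 + 1/145)*(((137 - 47) + 136) + 1) = (267 + 1/145)*((90 + 136) + 1) = 38716*(226 + 1)/145 = (38716/145)*227 = 8788532/145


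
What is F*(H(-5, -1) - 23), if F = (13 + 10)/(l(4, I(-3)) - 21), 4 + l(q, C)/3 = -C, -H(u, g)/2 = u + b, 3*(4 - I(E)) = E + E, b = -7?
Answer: -23/51 ≈ -0.45098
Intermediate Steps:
I(E) = 4 - 2*E/3 (I(E) = 4 - (E + E)/3 = 4 - 2*E/3)
H(u, g) = 14 - 2*u (H(u, g) = -2*(u - 7) = -2*(-7 + u) = 14 - 2*u)
l(q, C) = -12 - 3*C (l(q, C) = -12 + 3*(-C) = -12 - 3*C)
F = -23/51 (F = (13 + 10)/((-12 - 3*(4 - ⅔*(-3))) - 21) = 23/((-12 - 3*(4 + 2)) - 21) = 23/((-12 - 3*6) - 21) = 23/((-12 - 18) - 21) = 23/(-30 - 21) = 23/(-51) = 23*(-1/51) = -23/51 ≈ -0.45098)
F*(H(-5, -1) - 23) = -23*((14 - 2*(-5)) - 23)/51 = -23*((14 + 10) - 23)/51 = -23*(24 - 23)/51 = -23/51*1 = -23/51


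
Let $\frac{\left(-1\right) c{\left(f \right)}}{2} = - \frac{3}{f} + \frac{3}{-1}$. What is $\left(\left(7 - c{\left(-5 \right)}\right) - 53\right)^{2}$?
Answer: $\frac{64516}{25} \approx 2580.6$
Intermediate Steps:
$c{\left(f \right)} = 6 + \frac{6}{f}$ ($c{\left(f \right)} = - 2 \left(- \frac{3}{f} + \frac{3}{-1}\right) = - 2 \left(- \frac{3}{f} + 3 \left(-1\right)\right) = - 2 \left(- \frac{3}{f} - 3\right) = - 2 \left(-3 - \frac{3}{f}\right) = 6 + \frac{6}{f}$)
$\left(\left(7 - c{\left(-5 \right)}\right) - 53\right)^{2} = \left(\left(7 - \left(6 + \frac{6}{-5}\right)\right) - 53\right)^{2} = \left(\left(7 - \left(6 + 6 \left(- \frac{1}{5}\right)\right)\right) - 53\right)^{2} = \left(\left(7 - \left(6 - \frac{6}{5}\right)\right) - 53\right)^{2} = \left(\left(7 - \frac{24}{5}\right) - 53\right)^{2} = \left(\frac{11}{5} - 53\right)^{2} = \left(- \frac{254}{5}\right)^{2} = \frac{64516}{25}$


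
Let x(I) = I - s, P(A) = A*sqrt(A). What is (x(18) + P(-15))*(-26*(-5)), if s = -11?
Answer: 3770 - 1950*I*sqrt(15) ≈ 3770.0 - 7552.3*I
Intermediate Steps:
P(A) = A**(3/2)
x(I) = 11 + I (x(I) = I - 1*(-11) = I + 11 = 11 + I)
(x(18) + P(-15))*(-26*(-5)) = ((11 + 18) + (-15)**(3/2))*(-26*(-5)) = (29 - 15*I*sqrt(15))*130 = 3770 - 1950*I*sqrt(15)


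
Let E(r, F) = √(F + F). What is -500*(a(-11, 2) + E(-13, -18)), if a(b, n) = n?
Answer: -1000 - 3000*I ≈ -1000.0 - 3000.0*I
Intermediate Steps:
E(r, F) = √2*√F (E(r, F) = √(2*F) = √2*√F)
-500*(a(-11, 2) + E(-13, -18)) = -500*(2 + √2*√(-18)) = -500*(2 + √2*(3*I*√2)) = -500*(2 + 6*I) = -1000 - 3000*I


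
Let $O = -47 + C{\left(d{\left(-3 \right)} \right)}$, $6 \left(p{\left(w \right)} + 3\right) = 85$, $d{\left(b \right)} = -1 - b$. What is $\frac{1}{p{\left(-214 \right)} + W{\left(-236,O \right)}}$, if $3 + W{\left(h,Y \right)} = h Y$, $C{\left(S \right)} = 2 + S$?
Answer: $\frac{6}{60937} \approx 9.8462 \cdot 10^{-5}$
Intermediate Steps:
$p{\left(w \right)} = \frac{67}{6}$ ($p{\left(w \right)} = -3 + \frac{1}{6} \cdot 85 = -3 + \frac{85}{6} = \frac{67}{6}$)
$O = -43$ ($O = -47 + \left(2 - -2\right) = -47 + \left(2 + \left(-1 + 3\right)\right) = -47 + \left(2 + 2\right) = -47 + 4 = -43$)
$W{\left(h,Y \right)} = -3 + Y h$ ($W{\left(h,Y \right)} = -3 + h Y = -3 + Y h$)
$\frac{1}{p{\left(-214 \right)} + W{\left(-236,O \right)}} = \frac{1}{\frac{67}{6} - -10145} = \frac{1}{\frac{67}{6} + \left(-3 + 10148\right)} = \frac{1}{\frac{67}{6} + 10145} = \frac{1}{\frac{60937}{6}} = \frac{6}{60937}$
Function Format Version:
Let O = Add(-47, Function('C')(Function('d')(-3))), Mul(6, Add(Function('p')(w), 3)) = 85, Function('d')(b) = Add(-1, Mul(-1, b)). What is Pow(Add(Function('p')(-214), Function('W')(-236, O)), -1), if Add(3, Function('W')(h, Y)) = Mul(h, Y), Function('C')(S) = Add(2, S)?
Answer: Rational(6, 60937) ≈ 9.8462e-5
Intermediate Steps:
Function('p')(w) = Rational(67, 6) (Function('p')(w) = Add(-3, Mul(Rational(1, 6), 85)) = Add(-3, Rational(85, 6)) = Rational(67, 6))
O = -43 (O = Add(-47, Add(2, Add(-1, Mul(-1, -3)))) = Add(-47, Add(2, Add(-1, 3))) = Add(-47, Add(2, 2)) = Add(-47, 4) = -43)
Function('W')(h, Y) = Add(-3, Mul(Y, h)) (Function('W')(h, Y) = Add(-3, Mul(h, Y)) = Add(-3, Mul(Y, h)))
Pow(Add(Function('p')(-214), Function('W')(-236, O)), -1) = Pow(Add(Rational(67, 6), Add(-3, Mul(-43, -236))), -1) = Pow(Add(Rational(67, 6), Add(-3, 10148)), -1) = Pow(Add(Rational(67, 6), 10145), -1) = Pow(Rational(60937, 6), -1) = Rational(6, 60937)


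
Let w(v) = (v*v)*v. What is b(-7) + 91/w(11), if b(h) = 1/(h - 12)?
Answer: 398/25289 ≈ 0.015738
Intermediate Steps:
w(v) = v**3 (w(v) = v**2*v = v**3)
b(h) = 1/(-12 + h)
b(-7) + 91/w(11) = 1/(-12 - 7) + 91/11**3 = 1/(-19) + 91/1331 = -1/19 + (1/1331)*91 = -1/19 + 91/1331 = 398/25289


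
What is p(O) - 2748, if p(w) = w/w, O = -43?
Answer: -2747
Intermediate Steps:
p(w) = 1
p(O) - 2748 = 1 - 2748 = -2747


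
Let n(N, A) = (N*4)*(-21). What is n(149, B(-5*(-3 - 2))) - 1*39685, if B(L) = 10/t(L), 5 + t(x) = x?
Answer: -52201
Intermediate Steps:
t(x) = -5 + x
B(L) = 10/(-5 + L)
n(N, A) = -84*N (n(N, A) = (4*N)*(-21) = -84*N)
n(149, B(-5*(-3 - 2))) - 1*39685 = -84*149 - 1*39685 = -12516 - 39685 = -52201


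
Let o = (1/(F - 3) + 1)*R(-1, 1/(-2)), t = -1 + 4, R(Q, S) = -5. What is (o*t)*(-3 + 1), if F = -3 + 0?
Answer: 25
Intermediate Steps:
F = -3
t = 3
o = -25/6 (o = (1/(-3 - 3) + 1)*(-5) = (1/(-6) + 1)*(-5) = (-⅙ + 1)*(-5) = (⅚)*(-5) = -25/6 ≈ -4.1667)
(o*t)*(-3 + 1) = (-25/6*3)*(-3 + 1) = -25/2*(-2) = 25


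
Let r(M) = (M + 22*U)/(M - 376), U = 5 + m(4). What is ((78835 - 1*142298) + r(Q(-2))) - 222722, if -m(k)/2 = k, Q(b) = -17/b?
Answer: -42069172/147 ≈ -2.8619e+5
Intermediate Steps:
m(k) = -2*k
U = -3 (U = 5 - 2*4 = 5 - 8 = -3)
r(M) = (-66 + M)/(-376 + M) (r(M) = (M + 22*(-3))/(M - 376) = (M - 66)/(-376 + M) = (-66 + M)/(-376 + M))
((78835 - 1*142298) + r(Q(-2))) - 222722 = ((78835 - 1*142298) + (-66 - 17/(-2))/(-376 - 17/(-2))) - 222722 = ((78835 - 142298) + (-66 - 17*(-½))/(-376 - 17*(-½))) - 222722 = (-63463 + (-66 + 17/2)/(-376 + 17/2)) - 222722 = (-63463 - 115/2/(-735/2)) - 222722 = (-63463 - 2/735*(-115/2)) - 222722 = (-63463 + 23/147) - 222722 = -9329038/147 - 222722 = -42069172/147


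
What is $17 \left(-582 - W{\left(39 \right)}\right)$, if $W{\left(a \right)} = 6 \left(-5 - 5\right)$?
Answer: $-8874$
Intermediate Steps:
$W{\left(a \right)} = -60$ ($W{\left(a \right)} = 6 \left(-10\right) = -60$)
$17 \left(-582 - W{\left(39 \right)}\right) = 17 \left(-582 - -60\right) = 17 \left(-582 + 60\right) = 17 \left(-522\right) = -8874$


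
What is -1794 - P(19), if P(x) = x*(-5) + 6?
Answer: -1705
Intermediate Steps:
P(x) = 6 - 5*x (P(x) = -5*x + 6 = 6 - 5*x)
-1794 - P(19) = -1794 - (6 - 5*19) = -1794 - (6 - 95) = -1794 - 1*(-89) = -1794 + 89 = -1705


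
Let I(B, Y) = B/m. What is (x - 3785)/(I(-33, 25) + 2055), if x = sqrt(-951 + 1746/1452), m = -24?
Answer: -30280/16451 + 12*I*sqrt(51078)/180961 ≈ -1.8406 + 0.014987*I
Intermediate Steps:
I(B, Y) = -B/24 (I(B, Y) = B/(-24) = B*(-1/24) = -B/24)
x = 3*I*sqrt(51078)/22 (x = sqrt(-951 + 1746*(1/1452)) = sqrt(-951 + 291/242) = sqrt(-229851/242) = 3*I*sqrt(51078)/22 ≈ 30.819*I)
(x - 3785)/(I(-33, 25) + 2055) = (3*I*sqrt(51078)/22 - 3785)/(-1/24*(-33) + 2055) = (-3785 + 3*I*sqrt(51078)/22)/(11/8 + 2055) = (-3785 + 3*I*sqrt(51078)/22)/(16451/8) = (-3785 + 3*I*sqrt(51078)/22)*(8/16451) = -30280/16451 + 12*I*sqrt(51078)/180961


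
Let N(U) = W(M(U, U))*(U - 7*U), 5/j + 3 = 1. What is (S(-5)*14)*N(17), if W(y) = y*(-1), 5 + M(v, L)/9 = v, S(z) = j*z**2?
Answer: -9639000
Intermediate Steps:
j = -5/2 (j = 5/(-3 + 1) = 5/(-2) = 5*(-1/2) = -5/2 ≈ -2.5000)
S(z) = -5*z**2/2
M(v, L) = -45 + 9*v
W(y) = -y
N(U) = -6*U*(45 - 9*U) (N(U) = (-(-45 + 9*U))*(U - 7*U) = (45 - 9*U)*(-6*U) = -6*U*(45 - 9*U))
(S(-5)*14)*N(17) = (-5/2*(-5)**2*14)*(54*17*(-5 + 17)) = (-5/2*25*14)*(54*17*12) = -125/2*14*11016 = -875*11016 = -9639000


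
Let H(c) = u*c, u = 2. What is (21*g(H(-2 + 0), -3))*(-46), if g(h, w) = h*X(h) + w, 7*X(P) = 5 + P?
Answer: 3450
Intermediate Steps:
X(P) = 5/7 + P/7 (X(P) = (5 + P)/7 = 5/7 + P/7)
H(c) = 2*c
g(h, w) = w + h*(5/7 + h/7) (g(h, w) = h*(5/7 + h/7) + w = w + h*(5/7 + h/7))
(21*g(H(-2 + 0), -3))*(-46) = (21*(-3 + (2*(-2 + 0))*(5 + 2*(-2 + 0))/7))*(-46) = (21*(-3 + (2*(-2))*(5 + 2*(-2))/7))*(-46) = (21*(-3 + (1/7)*(-4)*(5 - 4)))*(-46) = (21*(-3 + (1/7)*(-4)*1))*(-46) = (21*(-3 - 4/7))*(-46) = (21*(-25/7))*(-46) = -75*(-46) = 3450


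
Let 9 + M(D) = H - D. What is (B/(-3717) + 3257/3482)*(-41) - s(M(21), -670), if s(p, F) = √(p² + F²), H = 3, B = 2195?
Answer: -182994439/12942594 - √449629 ≈ -684.68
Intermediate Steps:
M(D) = -6 - D (M(D) = -9 + (3 - D) = -6 - D)
s(p, F) = √(F² + p²)
(B/(-3717) + 3257/3482)*(-41) - s(M(21), -670) = (2195/(-3717) + 3257/3482)*(-41) - √((-670)² + (-6 - 1*21)²) = (2195*(-1/3717) + 3257*(1/3482))*(-41) - √(448900 + (-6 - 21)²) = (-2195/3717 + 3257/3482)*(-41) - √(448900 + (-27)²) = (4463279/12942594)*(-41) - √(448900 + 729) = -182994439/12942594 - √449629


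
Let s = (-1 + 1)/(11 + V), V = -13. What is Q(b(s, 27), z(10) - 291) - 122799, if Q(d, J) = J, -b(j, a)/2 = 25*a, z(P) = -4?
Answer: -123094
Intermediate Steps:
s = 0 (s = (-1 + 1)/(11 - 13) = 0/(-2) = 0*(-1/2) = 0)
b(j, a) = -50*a
Q(b(s, 27), z(10) - 291) - 122799 = (-4 - 291) - 122799 = -295 - 122799 = -123094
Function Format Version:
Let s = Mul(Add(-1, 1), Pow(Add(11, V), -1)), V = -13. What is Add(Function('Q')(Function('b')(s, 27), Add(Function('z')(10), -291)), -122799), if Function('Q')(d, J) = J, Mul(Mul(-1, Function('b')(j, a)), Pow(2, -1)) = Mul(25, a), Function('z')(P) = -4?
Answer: -123094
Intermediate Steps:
s = 0 (s = Mul(Add(-1, 1), Pow(Add(11, -13), -1)) = Mul(0, Pow(-2, -1)) = Mul(0, Rational(-1, 2)) = 0)
Function('b')(j, a) = Mul(-50, a) (Function('b')(j, a) = Mul(-2, Mul(25, a)) = Mul(-50, a))
Add(Function('Q')(Function('b')(s, 27), Add(Function('z')(10), -291)), -122799) = Add(Add(-4, -291), -122799) = Add(-295, -122799) = -123094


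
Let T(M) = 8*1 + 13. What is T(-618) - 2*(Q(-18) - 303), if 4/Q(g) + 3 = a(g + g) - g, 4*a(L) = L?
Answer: 1877/3 ≈ 625.67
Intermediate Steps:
T(M) = 21 (T(M) = 8 + 13 = 21)
a(L) = L/4
Q(g) = 4/(-3 - g/2) (Q(g) = 4/(-3 + ((g + g)/4 - g)) = 4/(-3 + ((2*g)/4 - g)) = 4/(-3 + (g/2 - g)) = 4/(-3 - g/2))
T(-618) - 2*(Q(-18) - 303) = 21 - 2*(-8/(6 - 18) - 303) = 21 - 2*(-8/(-12) - 303) = 21 - 2*(-8*(-1/12) - 303) = 21 - 2*(⅔ - 303) = 21 - 2*(-907)/3 = 21 - 1*(-1814/3) = 21 + 1814/3 = 1877/3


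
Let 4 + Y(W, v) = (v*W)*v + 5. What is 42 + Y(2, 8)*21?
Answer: 2751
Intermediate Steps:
Y(W, v) = 1 + W*v**2 (Y(W, v) = -4 + ((v*W)*v + 5) = -4 + ((W*v)*v + 5) = -4 + (W*v**2 + 5) = -4 + (5 + W*v**2) = 1 + W*v**2)
42 + Y(2, 8)*21 = 42 + (1 + 2*8**2)*21 = 42 + (1 + 2*64)*21 = 42 + (1 + 128)*21 = 42 + 129*21 = 42 + 2709 = 2751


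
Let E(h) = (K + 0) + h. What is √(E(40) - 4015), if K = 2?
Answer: I*√3973 ≈ 63.032*I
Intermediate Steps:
E(h) = 2 + h (E(h) = (2 + 0) + h = 2 + h)
√(E(40) - 4015) = √((2 + 40) - 4015) = √(42 - 4015) = √(-3973) = I*√3973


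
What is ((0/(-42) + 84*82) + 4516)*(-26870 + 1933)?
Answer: -284381548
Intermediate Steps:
((0/(-42) + 84*82) + 4516)*(-26870 + 1933) = ((0*(-1/42) + 6888) + 4516)*(-24937) = ((0 + 6888) + 4516)*(-24937) = (6888 + 4516)*(-24937) = 11404*(-24937) = -284381548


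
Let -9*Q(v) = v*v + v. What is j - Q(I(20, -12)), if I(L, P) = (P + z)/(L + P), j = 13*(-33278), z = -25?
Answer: -249184591/576 ≈ -4.3261e+5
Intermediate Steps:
j = -432614
I(L, P) = (-25 + P)/(L + P) (I(L, P) = (P - 25)/(L + P) = (-25 + P)/(L + P))
Q(v) = -v/9 - v**2/9 (Q(v) = -(v*v + v)/9 = -(v**2 + v)/9 = -(v + v**2)/9 = -v/9 - v**2/9)
j - Q(I(20, -12)) = -432614 - (-1)*(-25 - 12)/(20 - 12)*(1 + (-25 - 12)/(20 - 12))/9 = -432614 - (-1)*-37/8*(1 - 37/8)/9 = -432614 - (-1)*(1/8)*(-37)*(1 + (1/8)*(-37))/9 = -432614 - (-1)*(-37)*(1 - 37/8)/(9*8) = -432614 - (-1)*(-37)*(-29)/(9*8*8) = -432614 - 1*(-1073/576) = -432614 + 1073/576 = -249184591/576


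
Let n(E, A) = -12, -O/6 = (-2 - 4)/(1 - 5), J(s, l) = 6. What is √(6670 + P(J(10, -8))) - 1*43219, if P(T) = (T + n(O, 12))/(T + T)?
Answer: -43219 + √26678/2 ≈ -43137.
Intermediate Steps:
O = -9 (O = -6*(-2 - 4)/(1 - 5) = -(-36)/(-4) = -(-36)*(-1)/4 = -6*3/2 = -9)
P(T) = (-12 + T)/(2*T) (P(T) = (T - 12)/(T + T) = (-12 + T)/((2*T)) = (-12 + T)*(1/(2*T)) = (-12 + T)/(2*T))
√(6670 + P(J(10, -8))) - 1*43219 = √(6670 + (½)*(-12 + 6)/6) - 1*43219 = √(6670 + (½)*(⅙)*(-6)) - 43219 = √(6670 - ½) - 43219 = √(13339/2) - 43219 = √26678/2 - 43219 = -43219 + √26678/2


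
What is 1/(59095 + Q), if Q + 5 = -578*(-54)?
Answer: 1/90302 ≈ 1.1074e-5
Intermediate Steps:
Q = 31207 (Q = -5 - 578*(-54) = -5 + 31212 = 31207)
1/(59095 + Q) = 1/(59095 + 31207) = 1/90302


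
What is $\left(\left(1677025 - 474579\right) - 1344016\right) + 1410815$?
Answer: $1269245$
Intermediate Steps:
$\left(\left(1677025 - 474579\right) - 1344016\right) + 1410815 = \left(1202446 - 1344016\right) + 1410815 = -141570 + 1410815 = 1269245$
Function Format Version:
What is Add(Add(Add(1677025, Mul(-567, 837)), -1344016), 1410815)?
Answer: 1269245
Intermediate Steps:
Add(Add(Add(1677025, Mul(-567, 837)), -1344016), 1410815) = Add(Add(Add(1677025, -474579), -1344016), 1410815) = Add(Add(1202446, -1344016), 1410815) = Add(-141570, 1410815) = 1269245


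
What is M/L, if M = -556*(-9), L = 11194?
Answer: 2502/5597 ≈ 0.44703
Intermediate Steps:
M = 5004
M/L = 5004/11194 = 5004*(1/11194) = 2502/5597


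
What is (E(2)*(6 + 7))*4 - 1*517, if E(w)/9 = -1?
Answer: -985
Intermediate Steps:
E(w) = -9 (E(w) = 9*(-1) = -9)
(E(2)*(6 + 7))*4 - 1*517 = -9*(6 + 7)*4 - 1*517 = -9*13*4 - 517 = -117*4 - 517 = -468 - 517 = -985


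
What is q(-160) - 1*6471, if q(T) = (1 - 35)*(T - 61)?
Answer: 1043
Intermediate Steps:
q(T) = 2074 - 34*T (q(T) = -34*(-61 + T) = 2074 - 34*T)
q(-160) - 1*6471 = (2074 - 34*(-160)) - 1*6471 = (2074 + 5440) - 6471 = 7514 - 6471 = 1043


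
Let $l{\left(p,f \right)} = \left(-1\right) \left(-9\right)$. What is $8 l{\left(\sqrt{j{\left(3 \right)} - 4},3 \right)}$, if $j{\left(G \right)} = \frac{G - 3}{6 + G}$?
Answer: $72$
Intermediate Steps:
$j{\left(G \right)} = \frac{-3 + G}{6 + G}$
$l{\left(p,f \right)} = 9$
$8 l{\left(\sqrt{j{\left(3 \right)} - 4},3 \right)} = 8 \cdot 9 = 72$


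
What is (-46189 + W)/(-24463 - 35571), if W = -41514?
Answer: 87703/60034 ≈ 1.4609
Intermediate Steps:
(-46189 + W)/(-24463 - 35571) = (-46189 - 41514)/(-24463 - 35571) = -87703/(-60034) = -87703*(-1/60034) = 87703/60034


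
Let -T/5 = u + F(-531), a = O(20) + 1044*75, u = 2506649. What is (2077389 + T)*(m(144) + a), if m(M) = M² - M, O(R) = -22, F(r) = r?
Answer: -1033507982870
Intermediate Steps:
a = 78278 (a = -22 + 1044*75 = -22 + 78300 = 78278)
T = -12530590 (T = -5*(2506649 - 531) = -5*2506118 = -12530590)
(2077389 + T)*(m(144) + a) = (2077389 - 12530590)*(144*(-1 + 144) + 78278) = -10453201*(144*143 + 78278) = -10453201*(20592 + 78278) = -10453201*98870 = -1033507982870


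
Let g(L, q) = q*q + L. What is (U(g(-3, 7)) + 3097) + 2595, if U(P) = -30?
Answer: 5662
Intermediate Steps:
g(L, q) = L + q² (g(L, q) = q² + L = L + q²)
(U(g(-3, 7)) + 3097) + 2595 = (-30 + 3097) + 2595 = 3067 + 2595 = 5662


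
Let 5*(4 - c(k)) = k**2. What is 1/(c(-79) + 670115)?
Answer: 5/3344354 ≈ 1.4951e-6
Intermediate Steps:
c(k) = 4 - k**2/5
1/(c(-79) + 670115) = 1/((4 - 1/5*(-79)**2) + 670115) = 1/((4 - 1/5*6241) + 670115) = 1/((4 - 6241/5) + 670115) = 1/(-6221/5 + 670115) = 1/(3344354/5) = 5/3344354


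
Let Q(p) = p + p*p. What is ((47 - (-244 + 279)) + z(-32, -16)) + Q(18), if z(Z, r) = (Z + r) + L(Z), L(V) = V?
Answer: 274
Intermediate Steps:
z(Z, r) = r + 2*Z (z(Z, r) = (Z + r) + Z = r + 2*Z)
Q(p) = p + p**2
((47 - (-244 + 279)) + z(-32, -16)) + Q(18) = ((47 - (-244 + 279)) + (-16 + 2*(-32))) + 18*(1 + 18) = ((47 - 1*35) + (-16 - 64)) + 18*19 = ((47 - 35) - 80) + 342 = (12 - 80) + 342 = -68 + 342 = 274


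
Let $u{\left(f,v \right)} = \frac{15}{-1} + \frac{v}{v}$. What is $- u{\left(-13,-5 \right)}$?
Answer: $14$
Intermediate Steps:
$u{\left(f,v \right)} = -14$ ($u{\left(f,v \right)} = 15 \left(-1\right) + 1 = -15 + 1 = -14$)
$- u{\left(-13,-5 \right)} = \left(-1\right) \left(-14\right) = 14$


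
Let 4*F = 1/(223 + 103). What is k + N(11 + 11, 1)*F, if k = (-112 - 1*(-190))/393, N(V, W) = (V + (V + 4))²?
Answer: 41966/21353 ≈ 1.9653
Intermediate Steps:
N(V, W) = (4 + 2*V)² (N(V, W) = (V + (4 + V))² = (4 + 2*V)²)
F = 1/1304 (F = 1/(4*(223 + 103)) = (¼)/326 = (¼)*(1/326) = 1/1304 ≈ 0.00076687)
k = 26/131 (k = (-112 + 190)*(1/393) = 78*(1/393) = 26/131 ≈ 0.19847)
k + N(11 + 11, 1)*F = 26/131 + (4*(2 + (11 + 11))²)*(1/1304) = 26/131 + (4*(2 + 22)²)*(1/1304) = 26/131 + (4*24²)*(1/1304) = 26/131 + (4*576)*(1/1304) = 26/131 + 2304*(1/1304) = 26/131 + 288/163 = 41966/21353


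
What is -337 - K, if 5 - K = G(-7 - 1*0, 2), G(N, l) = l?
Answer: -340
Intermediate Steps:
K = 3 (K = 5 - 1*2 = 5 - 2 = 3)
-337 - K = -337 - 1*3 = -337 - 3 = -340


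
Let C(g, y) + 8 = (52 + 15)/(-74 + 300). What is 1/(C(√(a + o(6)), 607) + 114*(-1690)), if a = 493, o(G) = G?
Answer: -226/43542901 ≈ -5.1903e-6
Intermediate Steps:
C(g, y) = -1741/226 (C(g, y) = -8 + (52 + 15)/(-74 + 300) = -8 + 67/226 = -1741/226)
1/(C(√(a + o(6)), 607) + 114*(-1690)) = 1/(-1741/226 + 114*(-1690)) = 1/(-1741/226 - 192660) = 1/(-43542901/226) = -226/43542901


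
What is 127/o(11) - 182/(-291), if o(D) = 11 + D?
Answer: 40961/6402 ≈ 6.3982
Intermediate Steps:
127/o(11) - 182/(-291) = 127/(11 + 11) - 182/(-291) = 127/22 - 182*(-1/291) = 127*(1/22) + 182/291 = 127/22 + 182/291 = 40961/6402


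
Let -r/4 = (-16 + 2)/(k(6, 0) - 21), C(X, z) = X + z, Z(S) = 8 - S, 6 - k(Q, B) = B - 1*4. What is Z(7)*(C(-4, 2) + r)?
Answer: -78/11 ≈ -7.0909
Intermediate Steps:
k(Q, B) = 10 - B (k(Q, B) = 6 - (B - 1*4) = 6 - (B - 4) = 6 - (-4 + B) = 6 + (4 - B) = 10 - B)
r = -56/11 (r = -4*(-16 + 2)/((10 - 1*0) - 21) = -(-56)/((10 + 0) - 21) = -(-56)/(10 - 21) = -(-56)/(-11) = -(-56)*(-1)/11 = -4*14/11 = -56/11 ≈ -5.0909)
Z(7)*(C(-4, 2) + r) = (8 - 1*7)*((-4 + 2) - 56/11) = (8 - 7)*(-2 - 56/11) = 1*(-78/11) = -78/11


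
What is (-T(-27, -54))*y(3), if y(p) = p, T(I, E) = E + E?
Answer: 324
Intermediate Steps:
T(I, E) = 2*E
(-T(-27, -54))*y(3) = -2*(-54)*3 = -1*(-108)*3 = 108*3 = 324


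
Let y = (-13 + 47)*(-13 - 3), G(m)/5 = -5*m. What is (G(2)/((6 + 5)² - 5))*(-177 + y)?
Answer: 18025/58 ≈ 310.78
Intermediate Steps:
G(m) = -25*m (G(m) = 5*(-5*m) = -25*m)
y = -544 (y = 34*(-16) = -544)
(G(2)/((6 + 5)² - 5))*(-177 + y) = ((-25*2)/((6 + 5)² - 5))*(-177 - 544) = -50/(11² - 5)*(-721) = -50/(121 - 5)*(-721) = -50/116*(-721) = -50*1/116*(-721) = -25/58*(-721) = 18025/58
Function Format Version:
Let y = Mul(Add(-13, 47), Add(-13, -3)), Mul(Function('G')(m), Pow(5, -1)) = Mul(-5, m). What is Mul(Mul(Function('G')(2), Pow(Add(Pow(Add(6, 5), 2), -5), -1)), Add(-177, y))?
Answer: Rational(18025, 58) ≈ 310.78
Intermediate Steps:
Function('G')(m) = Mul(-25, m) (Function('G')(m) = Mul(5, Mul(-5, m)) = Mul(-25, m))
y = -544 (y = Mul(34, -16) = -544)
Mul(Mul(Function('G')(2), Pow(Add(Pow(Add(6, 5), 2), -5), -1)), Add(-177, y)) = Mul(Mul(Mul(-25, 2), Pow(Add(Pow(Add(6, 5), 2), -5), -1)), Add(-177, -544)) = Mul(Mul(-50, Pow(Add(Pow(11, 2), -5), -1)), -721) = Mul(Mul(-50, Pow(Add(121, -5), -1)), -721) = Mul(Mul(-50, Pow(116, -1)), -721) = Mul(Mul(-50, Rational(1, 116)), -721) = Mul(Rational(-25, 58), -721) = Rational(18025, 58)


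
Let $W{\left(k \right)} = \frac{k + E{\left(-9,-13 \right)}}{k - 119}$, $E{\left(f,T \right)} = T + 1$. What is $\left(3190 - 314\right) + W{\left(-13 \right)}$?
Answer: $\frac{379657}{132} \approx 2876.2$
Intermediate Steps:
$E{\left(f,T \right)} = 1 + T$
$W{\left(k \right)} = \frac{-12 + k}{-119 + k}$ ($W{\left(k \right)} = \frac{k + \left(1 - 13\right)}{k - 119} = \frac{k - 12}{-119 + k} = \frac{-12 + k}{-119 + k}$)
$\left(3190 - 314\right) + W{\left(-13 \right)} = \left(3190 - 314\right) + \frac{-12 - 13}{-119 - 13} = 2876 + \frac{1}{-132} \left(-25\right) = 2876 - - \frac{25}{132} = 2876 + \frac{25}{132} = \frac{379657}{132}$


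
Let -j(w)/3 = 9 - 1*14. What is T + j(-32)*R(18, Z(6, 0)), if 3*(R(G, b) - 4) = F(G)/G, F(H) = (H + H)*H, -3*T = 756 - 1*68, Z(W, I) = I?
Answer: 32/3 ≈ 10.667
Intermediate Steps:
j(w) = 15 (j(w) = -3*(9 - 1*14) = -3*(9 - 14) = -3*(-5) = 15)
T = -688/3 (T = -(756 - 1*68)/3 = -(756 - 68)/3 = -⅓*688 = -688/3 ≈ -229.33)
F(H) = 2*H² (F(H) = (2*H)*H = 2*H²)
R(G, b) = 4 + 2*G/3 (R(G, b) = 4 + ((2*G²)/G)/3 = 4 + (2*G)/3 = 4 + 2*G/3)
T + j(-32)*R(18, Z(6, 0)) = -688/3 + 15*(4 + (⅔)*18) = -688/3 + 15*(4 + 12) = -688/3 + 15*16 = -688/3 + 240 = 32/3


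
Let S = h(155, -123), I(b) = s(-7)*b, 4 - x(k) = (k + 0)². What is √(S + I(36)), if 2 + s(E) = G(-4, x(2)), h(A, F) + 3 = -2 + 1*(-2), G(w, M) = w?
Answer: I*√223 ≈ 14.933*I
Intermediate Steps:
x(k) = 4 - k² (x(k) = 4 - (k + 0)² = 4 - k²)
h(A, F) = -7 (h(A, F) = -3 + (-2 + 1*(-2)) = -3 + (-2 - 2) = -3 - 4 = -7)
s(E) = -6 (s(E) = -2 - 4 = -6)
I(b) = -6*b
S = -7
√(S + I(36)) = √(-7 - 6*36) = √(-7 - 216) = √(-223) = I*√223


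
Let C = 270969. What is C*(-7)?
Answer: -1896783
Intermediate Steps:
C*(-7) = 270969*(-7) = -1896783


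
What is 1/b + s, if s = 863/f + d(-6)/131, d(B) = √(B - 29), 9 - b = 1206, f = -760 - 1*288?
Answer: -1034059/1254456 + I*√35/131 ≈ -0.82431 + 0.045161*I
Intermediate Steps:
f = -1048 (f = -760 - 288 = -1048)
b = -1197 (b = 9 - 1*1206 = 9 - 1206 = -1197)
d(B) = √(-29 + B)
s = -863/1048 + I*√35/131 (s = 863/(-1048) + √(-29 - 6)/131 = 863*(-1/1048) + √(-35)*(1/131) = -863/1048 + (I*√35)*(1/131) = -863/1048 + I*√35/131 ≈ -0.82347 + 0.045161*I)
1/b + s = 1/(-1197) + (-863/1048 + I*√35/131) = -1/1197 + (-863/1048 + I*√35/131) = -1034059/1254456 + I*√35/131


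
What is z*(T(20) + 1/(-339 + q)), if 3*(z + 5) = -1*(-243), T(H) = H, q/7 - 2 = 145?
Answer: 524438/345 ≈ 1520.1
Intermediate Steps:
q = 1029 (q = 14 + 7*145 = 14 + 1015 = 1029)
z = 76 (z = -5 + (-1*(-243))/3 = -5 + (1/3)*243 = -5 + 81 = 76)
z*(T(20) + 1/(-339 + q)) = 76*(20 + 1/(-339 + 1029)) = 76*(20 + 1/690) = 76*(13801/690) = 524438/345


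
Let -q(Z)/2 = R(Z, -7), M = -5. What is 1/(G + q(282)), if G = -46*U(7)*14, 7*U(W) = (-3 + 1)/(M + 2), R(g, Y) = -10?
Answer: -3/124 ≈ -0.024194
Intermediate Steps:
U(W) = 2/21 (U(W) = ((-3 + 1)/(-5 + 2))/7 = (-2/(-3))/7 = (-2*(-1/3))/7 = (1/7)*(2/3) = 2/21)
q(Z) = 20 (q(Z) = -2*(-10) = 20)
G = -184/3 (G = -46*2/21*14 = -92/21*14 = -184/3 ≈ -61.333)
1/(G + q(282)) = 1/(-184/3 + 20) = 1/(-124/3) = -3/124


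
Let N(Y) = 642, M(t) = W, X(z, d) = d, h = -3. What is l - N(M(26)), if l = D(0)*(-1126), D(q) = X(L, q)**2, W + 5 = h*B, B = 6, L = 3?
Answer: -642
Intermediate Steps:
W = -23 (W = -5 - 3*6 = -5 - 18 = -23)
D(q) = q**2
M(t) = -23
l = 0 (l = 0**2*(-1126) = 0*(-1126) = 0)
l - N(M(26)) = 0 - 1*642 = 0 - 642 = -642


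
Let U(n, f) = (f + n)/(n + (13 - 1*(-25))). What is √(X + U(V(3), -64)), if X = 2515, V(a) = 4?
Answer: 3*√13685/7 ≈ 50.136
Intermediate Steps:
U(n, f) = (f + n)/(38 + n) (U(n, f) = (f + n)/(n + (13 + 25)) = (f + n)/(n + 38) = (f + n)/(38 + n))
√(X + U(V(3), -64)) = √(2515 + (-64 + 4)/(38 + 4)) = √(2515 - 60/42) = √(2515 + (1/42)*(-60)) = √(2515 - 10/7) = √(17595/7) = 3*√13685/7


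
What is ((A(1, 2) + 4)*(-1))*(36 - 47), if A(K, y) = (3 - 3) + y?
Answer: 66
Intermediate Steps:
A(K, y) = y (A(K, y) = 0 + y = y)
((A(1, 2) + 4)*(-1))*(36 - 47) = ((2 + 4)*(-1))*(36 - 47) = (6*(-1))*(-11) = -6*(-11) = 66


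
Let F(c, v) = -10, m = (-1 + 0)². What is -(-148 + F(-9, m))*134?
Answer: 21172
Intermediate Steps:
m = 1 (m = (-1)² = 1)
-(-148 + F(-9, m))*134 = -(-148 - 10)*134 = -(-158)*134 = -1*(-21172) = 21172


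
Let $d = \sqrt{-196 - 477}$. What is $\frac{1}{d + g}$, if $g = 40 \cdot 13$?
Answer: $\frac{520}{271073} - \frac{i \sqrt{673}}{271073} \approx 0.0019183 - 9.5702 \cdot 10^{-5} i$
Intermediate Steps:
$g = 520$
$d = i \sqrt{673}$ ($d = \sqrt{-673} = i \sqrt{673} \approx 25.942 i$)
$\frac{1}{d + g} = \frac{1}{i \sqrt{673} + 520} = \frac{1}{520 + i \sqrt{673}}$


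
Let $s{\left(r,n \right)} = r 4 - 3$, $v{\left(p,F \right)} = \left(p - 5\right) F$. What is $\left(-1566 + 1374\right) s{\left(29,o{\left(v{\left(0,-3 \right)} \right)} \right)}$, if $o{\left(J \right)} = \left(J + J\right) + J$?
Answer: $-21696$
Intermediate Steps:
$v{\left(p,F \right)} = F \left(-5 + p\right)$ ($v{\left(p,F \right)} = \left(-5 + p\right) F = F \left(-5 + p\right)$)
$o{\left(J \right)} = 3 J$ ($o{\left(J \right)} = 2 J + J = 3 J$)
$s{\left(r,n \right)} = -3 + 4 r$ ($s{\left(r,n \right)} = 4 r - 3 = -3 + 4 r$)
$\left(-1566 + 1374\right) s{\left(29,o{\left(v{\left(0,-3 \right)} \right)} \right)} = \left(-1566 + 1374\right) \left(-3 + 4 \cdot 29\right) = - 192 \left(-3 + 116\right) = \left(-192\right) 113 = -21696$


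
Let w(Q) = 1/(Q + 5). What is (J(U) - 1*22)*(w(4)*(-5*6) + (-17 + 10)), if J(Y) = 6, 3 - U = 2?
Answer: 496/3 ≈ 165.33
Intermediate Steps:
U = 1 (U = 3 - 1*2 = 3 - 2 = 1)
w(Q) = 1/(5 + Q)
(J(U) - 1*22)*(w(4)*(-5*6) + (-17 + 10)) = (6 - 1*22)*((-5*6)/(5 + 4) + (-17 + 10)) = (6 - 22)*(-30/9 - 7) = -16*((1/9)*(-30) - 7) = -16*(-10/3 - 7) = -16*(-31/3) = 496/3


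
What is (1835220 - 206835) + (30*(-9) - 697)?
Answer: 1627418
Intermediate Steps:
(1835220 - 206835) + (30*(-9) - 697) = 1628385 + (-270 - 697) = 1628385 - 967 = 1627418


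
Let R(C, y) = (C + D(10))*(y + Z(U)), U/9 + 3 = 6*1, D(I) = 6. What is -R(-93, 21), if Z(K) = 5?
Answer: 2262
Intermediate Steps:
U = 27 (U = -27 + 9*(6*1) = -27 + 9*6 = -27 + 54 = 27)
R(C, y) = (5 + y)*(6 + C) (R(C, y) = (C + 6)*(y + 5) = (6 + C)*(5 + y) = (5 + y)*(6 + C))
-R(-93, 21) = -(30 + 5*(-93) + 6*21 - 93*21) = -(30 - 465 + 126 - 1953) = -1*(-2262) = 2262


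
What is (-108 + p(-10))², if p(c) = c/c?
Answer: 11449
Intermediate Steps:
p(c) = 1
(-108 + p(-10))² = (-108 + 1)² = (-107)² = 11449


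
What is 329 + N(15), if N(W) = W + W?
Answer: 359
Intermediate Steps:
N(W) = 2*W
329 + N(15) = 329 + 2*15 = 329 + 30 = 359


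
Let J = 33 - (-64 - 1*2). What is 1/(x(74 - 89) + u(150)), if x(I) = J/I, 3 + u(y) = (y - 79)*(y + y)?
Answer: 5/106452 ≈ 4.6970e-5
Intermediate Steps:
u(y) = -3 + 2*y*(-79 + y) (u(y) = -3 + (y - 79)*(y + y) = -3 + (-79 + y)*(2*y) = -3 + 2*y*(-79 + y))
J = 99 (J = 33 - (-64 - 2) = 33 - 1*(-66) = 33 + 66 = 99)
x(I) = 99/I
1/(x(74 - 89) + u(150)) = 1/(99/(74 - 89) + (-3 - 158*150 + 2*150²)) = 1/(99/(-15) + (-3 - 23700 + 2*22500)) = 1/(99*(-1/15) + (-3 - 23700 + 45000)) = 1/(-33/5 + 21297) = 1/(106452/5) = 5/106452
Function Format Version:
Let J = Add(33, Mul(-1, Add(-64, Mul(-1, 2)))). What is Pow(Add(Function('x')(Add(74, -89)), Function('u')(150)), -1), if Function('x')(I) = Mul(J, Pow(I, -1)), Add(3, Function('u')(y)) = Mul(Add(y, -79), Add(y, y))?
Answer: Rational(5, 106452) ≈ 4.6970e-5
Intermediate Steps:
Function('u')(y) = Add(-3, Mul(2, y, Add(-79, y))) (Function('u')(y) = Add(-3, Mul(Add(y, -79), Add(y, y))) = Add(-3, Mul(Add(-79, y), Mul(2, y))) = Add(-3, Mul(2, y, Add(-79, y))))
J = 99 (J = Add(33, Mul(-1, Add(-64, -2))) = Add(33, Mul(-1, -66)) = Add(33, 66) = 99)
Function('x')(I) = Mul(99, Pow(I, -1))
Pow(Add(Function('x')(Add(74, -89)), Function('u')(150)), -1) = Pow(Add(Mul(99, Pow(Add(74, -89), -1)), Add(-3, Mul(-158, 150), Mul(2, Pow(150, 2)))), -1) = Pow(Add(Mul(99, Pow(-15, -1)), Add(-3, -23700, Mul(2, 22500))), -1) = Pow(Add(Mul(99, Rational(-1, 15)), Add(-3, -23700, 45000)), -1) = Pow(Add(Rational(-33, 5), 21297), -1) = Pow(Rational(106452, 5), -1) = Rational(5, 106452)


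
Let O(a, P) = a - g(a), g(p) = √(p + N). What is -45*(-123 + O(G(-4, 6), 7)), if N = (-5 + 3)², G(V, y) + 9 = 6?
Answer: 5715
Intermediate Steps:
G(V, y) = -3 (G(V, y) = -9 + 6 = -3)
N = 4 (N = (-2)² = 4)
g(p) = √(4 + p) (g(p) = √(p + 4) = √(4 + p))
O(a, P) = a - √(4 + a)
-45*(-123 + O(G(-4, 6), 7)) = -45*(-123 + (-3 - √(4 - 3))) = -45*(-123 + (-3 - √1)) = -45*(-123 + (-3 - 1*1)) = -45*(-123 + (-3 - 1)) = -45*(-123 - 4) = -45*(-127) = 5715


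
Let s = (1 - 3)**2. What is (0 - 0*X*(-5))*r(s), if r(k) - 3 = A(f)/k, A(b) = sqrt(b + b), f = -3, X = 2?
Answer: 0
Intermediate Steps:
A(b) = sqrt(2)*sqrt(b) (A(b) = sqrt(2*b) = sqrt(2)*sqrt(b))
s = 4 (s = (-2)**2 = 4)
r(k) = 3 + I*sqrt(6)/k (r(k) = 3 + (sqrt(2)*sqrt(-3))/k = 3 + (sqrt(2)*(I*sqrt(3)))/k = 3 + (I*sqrt(6))/k = 3 + I*sqrt(6)/k)
(0 - 0*X*(-5))*r(s) = (0 - 0*2*(-5))*(3 + I*sqrt(6)/4) = (0 - 0*(-5))*(3 + I*sqrt(6)*(1/4)) = (0 - 1*0)*(3 + I*sqrt(6)/4) = (0 + 0)*(3 + I*sqrt(6)/4) = 0*(3 + I*sqrt(6)/4) = 0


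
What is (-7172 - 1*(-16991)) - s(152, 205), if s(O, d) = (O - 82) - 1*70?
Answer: 9819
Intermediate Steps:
s(O, d) = -152 + O (s(O, d) = (-82 + O) - 70 = -152 + O)
(-7172 - 1*(-16991)) - s(152, 205) = (-7172 - 1*(-16991)) - (-152 + 152) = (-7172 + 16991) - 1*0 = 9819 + 0 = 9819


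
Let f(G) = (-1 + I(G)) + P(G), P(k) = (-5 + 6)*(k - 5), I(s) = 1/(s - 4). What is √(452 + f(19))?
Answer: 8*√1635/15 ≈ 21.565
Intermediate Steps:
I(s) = 1/(-4 + s)
P(k) = -5 + k (P(k) = 1*(-5 + k) = -5 + k)
f(G) = -6 + G + 1/(-4 + G) (f(G) = (-1 + 1/(-4 + G)) + (-5 + G) = -6 + G + 1/(-4 + G))
√(452 + f(19)) = √(452 + (1 + (-6 + 19)*(-4 + 19))/(-4 + 19)) = √(452 + (1 + 13*15)/15) = √(452 + (1 + 195)/15) = √(452 + (1/15)*196) = √(452 + 196/15) = √(6976/15) = 8*√1635/15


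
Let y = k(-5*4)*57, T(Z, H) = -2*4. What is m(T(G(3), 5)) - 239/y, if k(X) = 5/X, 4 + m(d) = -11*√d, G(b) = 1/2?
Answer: 728/57 - 22*I*√2 ≈ 12.772 - 31.113*I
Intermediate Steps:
G(b) = ½
T(Z, H) = -8
m(d) = -4 - 11*√d
y = -57/4 (y = (5/((-5*4)))*57 = (5/(-20))*57 = (5*(-1/20))*57 = -¼*57 = -57/4 ≈ -14.250)
m(T(G(3), 5)) - 239/y = (-4 - 22*I*√2) - 239/(-57/4) = (-4 - 22*I*√2) - 239*(-4/57) = (-4 - 22*I*√2) + 956/57 = 728/57 - 22*I*√2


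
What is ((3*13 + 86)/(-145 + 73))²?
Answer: 15625/5184 ≈ 3.0141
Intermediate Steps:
((3*13 + 86)/(-145 + 73))² = ((39 + 86)/(-72))² = (125*(-1/72))² = (-125/72)² = 15625/5184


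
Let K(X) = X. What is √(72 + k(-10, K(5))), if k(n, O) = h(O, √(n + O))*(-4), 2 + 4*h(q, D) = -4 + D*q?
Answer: √(78 - 5*I*√5) ≈ 8.8543 - 0.63135*I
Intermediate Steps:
h(q, D) = -3/2 + D*q/4 (h(q, D) = -½ + (-4 + D*q)/4 = -½ + (-1 + D*q/4) = -3/2 + D*q/4)
k(n, O) = 6 - O*√(O + n) (k(n, O) = (-3/2 + √(n + O)*O/4)*(-4) = (-3/2 + √(O + n)*O/4)*(-4) = (-3/2 + O*√(O + n)/4)*(-4) = 6 - O*√(O + n))
√(72 + k(-10, K(5))) = √(72 + (6 - 1*5*√(5 - 10))) = √(72 + (6 - 1*5*√(-5))) = √(72 + (6 - 1*5*I*√5)) = √(72 + (6 - 5*I*√5)) = √(78 - 5*I*√5)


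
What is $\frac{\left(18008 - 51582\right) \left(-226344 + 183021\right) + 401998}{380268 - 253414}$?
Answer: $\frac{727464200}{63427} \approx 11469.0$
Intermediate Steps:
$\frac{\left(18008 - 51582\right) \left(-226344 + 183021\right) + 401998}{380268 - 253414} = \frac{\left(-33574\right) \left(-43323\right) + 401998}{126854} = \left(1454526402 + 401998\right) \frac{1}{126854} = 1454928400 \cdot \frac{1}{126854} = \frac{727464200}{63427}$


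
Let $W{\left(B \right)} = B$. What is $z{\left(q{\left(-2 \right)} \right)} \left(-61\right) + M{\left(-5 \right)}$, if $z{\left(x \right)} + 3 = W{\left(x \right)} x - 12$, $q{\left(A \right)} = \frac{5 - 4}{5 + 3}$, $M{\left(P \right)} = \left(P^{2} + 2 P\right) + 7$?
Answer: $\frac{59907}{64} \approx 936.05$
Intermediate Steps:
$M{\left(P \right)} = 7 + P^{2} + 2 P$
$q{\left(A \right)} = \frac{1}{8}$ ($q{\left(A \right)} = 1 \cdot \frac{1}{8} = \frac{1}{8}$)
$z{\left(x \right)} = -15 + x^{2}$ ($z{\left(x \right)} = -3 + \left(x x - 12\right) = -3 + \left(x^{2} - 12\right) = -3 + \left(-12 + x^{2}\right) = -15 + x^{2}$)
$z{\left(q{\left(-2 \right)} \right)} \left(-61\right) + M{\left(-5 \right)} = \left(-15 + \left(\frac{1}{8}\right)^{2}\right) \left(-61\right) + \left(7 + \left(-5\right)^{2} + 2 \left(-5\right)\right) = \left(-15 + \frac{1}{64}\right) \left(-61\right) + \left(7 + 25 - 10\right) = \left(- \frac{959}{64}\right) \left(-61\right) + 22 = \frac{58499}{64} + 22 = \frac{59907}{64}$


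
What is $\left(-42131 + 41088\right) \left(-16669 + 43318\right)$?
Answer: $-27794907$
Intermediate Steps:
$\left(-42131 + 41088\right) \left(-16669 + 43318\right) = \left(-1043\right) 26649 = -27794907$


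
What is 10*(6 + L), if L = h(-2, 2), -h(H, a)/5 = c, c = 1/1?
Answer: 10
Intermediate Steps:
c = 1
h(H, a) = -5 (h(H, a) = -5*1 = -5)
L = -5
10*(6 + L) = 10*(6 - 5) = 10*1 = 10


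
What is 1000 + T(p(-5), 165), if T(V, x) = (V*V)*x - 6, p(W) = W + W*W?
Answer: 66994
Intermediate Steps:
p(W) = W + W²
T(V, x) = -6 + x*V² (T(V, x) = V²*x - 6 = x*V² - 6 = -6 + x*V²)
1000 + T(p(-5), 165) = 1000 + (-6 + 165*(-5*(1 - 5))²) = 1000 + (-6 + 165*(-5*(-4))²) = 1000 + (-6 + 165*20²) = 1000 + (-6 + 165*400) = 1000 + (-6 + 66000) = 1000 + 65994 = 66994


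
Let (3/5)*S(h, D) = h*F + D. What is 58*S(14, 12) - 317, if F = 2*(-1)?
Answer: -5591/3 ≈ -1863.7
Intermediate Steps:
F = -2
S(h, D) = -10*h/3 + 5*D/3 (S(h, D) = 5*(h*(-2) + D)/3 = 5*(-2*h + D)/3 = 5*(D - 2*h)/3 = -10*h/3 + 5*D/3)
58*S(14, 12) - 317 = 58*(-10/3*14 + (5/3)*12) - 317 = 58*(-140/3 + 20) - 317 = 58*(-80/3) - 317 = -4640/3 - 317 = -5591/3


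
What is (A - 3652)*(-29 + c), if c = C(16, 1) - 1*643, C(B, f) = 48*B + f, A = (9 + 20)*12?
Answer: -320488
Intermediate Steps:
A = 348 (A = 29*12 = 348)
C(B, f) = f + 48*B
c = 126 (c = (1 + 48*16) - 1*643 = (1 + 768) - 643 = 769 - 643 = 126)
(A - 3652)*(-29 + c) = (348 - 3652)*(-29 + 126) = -3304*97 = -320488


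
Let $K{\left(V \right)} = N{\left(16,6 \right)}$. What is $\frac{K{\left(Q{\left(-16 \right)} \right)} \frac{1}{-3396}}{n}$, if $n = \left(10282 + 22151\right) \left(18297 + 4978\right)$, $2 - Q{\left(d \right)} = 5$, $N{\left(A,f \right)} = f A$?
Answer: $- \frac{8}{213630495225} \approx -3.7448 \cdot 10^{-11}$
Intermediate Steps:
$N{\left(A,f \right)} = A f$
$Q{\left(d \right)} = -3$ ($Q{\left(d \right)} = 2 - 5 = -3$)
$K{\left(V \right)} = 96$ ($K{\left(V \right)} = 16 \cdot 6 = 96$)
$n = 754878075$ ($n = 32433 \cdot 23275 = 754878075$)
$\frac{K{\left(Q{\left(-16 \right)} \right)} \frac{1}{-3396}}{n} = \frac{96 \frac{1}{-3396}}{754878075} = 96 \left(- \frac{1}{3396}\right) \frac{1}{754878075} = \left(- \frac{8}{283}\right) \frac{1}{754878075} = - \frac{8}{213630495225}$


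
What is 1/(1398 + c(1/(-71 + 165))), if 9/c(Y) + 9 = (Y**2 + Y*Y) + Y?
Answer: 6619/9246735 ≈ 0.00071582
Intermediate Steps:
c(Y) = 9/(-9 + Y + 2*Y**2) (c(Y) = 9/(-9 + ((Y**2 + Y*Y) + Y)) = 9/(-9 + ((Y**2 + Y**2) + Y)) = 9/(-9 + (2*Y**2 + Y)) = 9/(-9 + (Y + 2*Y**2)) = 9/(-9 + Y + 2*Y**2))
1/(1398 + c(1/(-71 + 165))) = 1/(1398 + 9/(-9 + 1/(-71 + 165) + 2*(1/(-71 + 165))**2)) = 1/(1398 + 9/(-9 + 1/94 + 2*(1/94)**2)) = 1/(1398 + 9/(-9 + 1/94 + 2*(1/8836))) = 1/(1398 + 9/(-9 + 1/94 + 1/4418)) = 1/(1398 + 9/(-19857/2209)) = 1/(1398 + 9*(-2209/19857)) = 1/(1398 - 6627/6619) = 1/(9246735/6619) = 6619/9246735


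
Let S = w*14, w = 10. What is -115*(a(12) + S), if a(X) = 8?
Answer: -17020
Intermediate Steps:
S = 140 (S = 10*14 = 140)
-115*(a(12) + S) = -115*(8 + 140) = -115*148 = -17020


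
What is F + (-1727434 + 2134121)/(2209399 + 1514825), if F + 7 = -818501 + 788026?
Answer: -113521389281/3724224 ≈ -30482.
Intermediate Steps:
F = -30482 (F = -7 + (-818501 + 788026) = -7 - 30475 = -30482)
F + (-1727434 + 2134121)/(2209399 + 1514825) = -30482 + (-1727434 + 2134121)/(2209399 + 1514825) = -30482 + 406687/3724224 = -113521389281/3724224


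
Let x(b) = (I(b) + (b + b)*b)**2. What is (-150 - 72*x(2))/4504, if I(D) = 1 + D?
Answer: -4431/2252 ≈ -1.9676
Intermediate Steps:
x(b) = (1 + b + 2*b**2)**2 (x(b) = ((1 + b) + (b + b)*b)**2 = ((1 + b) + (2*b)*b)**2 = ((1 + b) + 2*b**2)**2 = (1 + b + 2*b**2)**2)
(-150 - 72*x(2))/4504 = (-150 - 72*(1 + 2 + 2*2**2)**2)/4504 = (-150 - 72*(1 + 2 + 2*4)**2)*(1/4504) = (-150 - 72*(1 + 2 + 8)**2)*(1/4504) = (-150 - 72*11**2)*(1/4504) = (-150 - 72*121)*(1/4504) = (-150 - 8712)*(1/4504) = -8862*1/4504 = -4431/2252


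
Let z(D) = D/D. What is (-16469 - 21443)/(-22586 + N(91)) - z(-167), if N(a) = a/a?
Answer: 15327/22585 ≈ 0.67864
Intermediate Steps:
N(a) = 1
z(D) = 1
(-16469 - 21443)/(-22586 + N(91)) - z(-167) = (-16469 - 21443)/(-22586 + 1) - 1*1 = -37912/(-22585) - 1 = -37912*(-1/22585) - 1 = 37912/22585 - 1 = 15327/22585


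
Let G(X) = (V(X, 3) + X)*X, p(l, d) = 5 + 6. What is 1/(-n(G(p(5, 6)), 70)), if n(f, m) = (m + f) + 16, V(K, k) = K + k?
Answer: -1/361 ≈ -0.0027701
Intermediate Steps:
p(l, d) = 11
G(X) = X*(3 + 2*X) (G(X) = ((X + 3) + X)*X = ((3 + X) + X)*X = (3 + 2*X)*X = X*(3 + 2*X))
n(f, m) = 16 + f + m (n(f, m) = (f + m) + 16 = 16 + f + m)
1/(-n(G(p(5, 6)), 70)) = 1/(-(16 + 11*(3 + 2*11) + 70)) = 1/(-(16 + 11*(3 + 22) + 70)) = 1/(-(16 + 11*25 + 70)) = 1/(-(16 + 275 + 70)) = 1/(-1*361) = 1/(-361) = -1/361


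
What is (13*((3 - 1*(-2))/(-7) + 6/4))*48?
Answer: 3432/7 ≈ 490.29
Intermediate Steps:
(13*((3 - 1*(-2))/(-7) + 6/4))*48 = (13*((3 + 2)*(-⅐) + 6*(¼)))*48 = (13*(5*(-⅐) + 3/2))*48 = (13*(-5/7 + 3/2))*48 = (13*(11/14))*48 = (143/14)*48 = 3432/7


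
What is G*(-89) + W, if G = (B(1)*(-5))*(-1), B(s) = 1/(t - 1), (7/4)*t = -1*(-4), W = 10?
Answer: -3025/9 ≈ -336.11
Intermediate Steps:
t = 16/7 (t = 4*(-1*(-4))/7 = (4/7)*4 = 16/7 ≈ 2.2857)
B(s) = 7/9 (B(s) = 1/(16/7 - 1) = 1/(9/7) = 7/9)
G = 35/9 (G = ((7/9)*(-5))*(-1) = -35/9*(-1) = 35/9 ≈ 3.8889)
G*(-89) + W = (35/9)*(-89) + 10 = -3115/9 + 10 = -3025/9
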